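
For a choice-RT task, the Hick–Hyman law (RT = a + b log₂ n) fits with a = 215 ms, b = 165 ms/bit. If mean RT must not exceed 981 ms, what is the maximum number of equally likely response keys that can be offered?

Information budget: (981 − 215)/165 = 4.6424 bits, so n ≤ 2^4.6424 = 24.975 → at most 24.

24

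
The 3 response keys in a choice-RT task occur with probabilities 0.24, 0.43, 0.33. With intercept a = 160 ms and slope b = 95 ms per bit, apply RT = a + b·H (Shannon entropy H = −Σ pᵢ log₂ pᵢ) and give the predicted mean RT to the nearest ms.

307 ms

H = 0.24·log₂(1/0.24) + 0.43·log₂(1/0.43) + 0.33·log₂(1/0.33) = 1.5455 bits.
RT = 160 + 95 × 1.5455 = 306.82 ms.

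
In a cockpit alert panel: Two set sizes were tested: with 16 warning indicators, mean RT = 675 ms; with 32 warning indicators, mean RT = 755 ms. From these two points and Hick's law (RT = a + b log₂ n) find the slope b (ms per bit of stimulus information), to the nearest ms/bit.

80 ms/bit

b = (RT₂ − RT₁)/(log₂ n₂ − log₂ n₁) = (755 − 675)/(5 − 4) = 80 ms/bit.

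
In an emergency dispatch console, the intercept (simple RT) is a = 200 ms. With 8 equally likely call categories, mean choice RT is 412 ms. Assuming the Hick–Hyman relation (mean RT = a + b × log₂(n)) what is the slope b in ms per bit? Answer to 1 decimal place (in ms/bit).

log₂(8) = 3 bits.
b = (RT − a)/log₂ n = (412 − 200) / 3 = 70.667 ms/bit.

70.7 ms/bit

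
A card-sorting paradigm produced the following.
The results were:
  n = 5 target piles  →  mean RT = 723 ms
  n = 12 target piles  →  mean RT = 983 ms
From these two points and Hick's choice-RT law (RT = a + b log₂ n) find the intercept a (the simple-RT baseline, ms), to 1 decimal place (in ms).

Slope: b = (983 − 723) / (log₂ 12 − log₂ 5) = 260/1.2630 = 205.853 ms/bit.
a = RT₁ − b·log₂ n₁ = 723 − 205.853 × 2.3219 = 245.023 ms.

245.0 ms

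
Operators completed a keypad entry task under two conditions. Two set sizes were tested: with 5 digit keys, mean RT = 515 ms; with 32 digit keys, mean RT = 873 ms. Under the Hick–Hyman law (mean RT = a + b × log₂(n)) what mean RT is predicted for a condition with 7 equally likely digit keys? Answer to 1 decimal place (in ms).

579.9 ms

RT is linear in log₂ n, so two points fix the line:
  b = (873 − 515) / (log₂ 32 − log₂ 5) = 358 / (5 − 2.3219) = 133.678 ms/bit
  a = 515 − 133.678 × 2.3219 = 204.609 ms
Then RT(7) = 204.609 + 133.678 × log₂ 7 = 204.609 + 133.678 × 2.8074 ≈ 579.891 ms.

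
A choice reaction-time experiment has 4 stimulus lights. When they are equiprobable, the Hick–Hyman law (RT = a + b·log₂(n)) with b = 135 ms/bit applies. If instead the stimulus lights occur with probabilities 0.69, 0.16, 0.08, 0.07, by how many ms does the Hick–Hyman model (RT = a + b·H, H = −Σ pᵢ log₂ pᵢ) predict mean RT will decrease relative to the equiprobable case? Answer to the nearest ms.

The RT saving is b·ΔH. Equiprobable H₀ = log₂(4) = 2.0000 bits; with the given probabilities H = 1.3525 bits.
b·(H₀ − H) = 135 × (2.0000 − 1.3525) = 87.42 ms.

87 ms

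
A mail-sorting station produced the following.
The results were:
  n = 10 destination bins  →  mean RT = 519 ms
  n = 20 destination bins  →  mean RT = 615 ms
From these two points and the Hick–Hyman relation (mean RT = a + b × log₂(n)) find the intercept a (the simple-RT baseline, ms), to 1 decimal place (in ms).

b = (RT₂ − RT₁)/(log₂ n₂ − log₂ n₁) = (615 − 519)/(4.3219 − 3.3219) = 96.000 ms/bit.
a = RT₁ − b·log₂ n₁ = 519 − 96.000 × 3.3219 = 200.095 ms.

200.1 ms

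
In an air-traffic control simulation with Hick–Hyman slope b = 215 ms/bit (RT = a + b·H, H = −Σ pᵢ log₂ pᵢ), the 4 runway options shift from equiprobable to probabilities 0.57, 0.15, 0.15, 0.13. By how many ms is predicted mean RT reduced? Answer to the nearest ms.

Equiprobable entropy H₀ = log₂ 4 = 2.0000 bits.
Skewed entropy H = −Σ pᵢ log₂ pᵢ = 1.6660 bits.
ΔRT = b·(H₀ − H) = 215 × 0.3340 = 71.81 ms.

72 ms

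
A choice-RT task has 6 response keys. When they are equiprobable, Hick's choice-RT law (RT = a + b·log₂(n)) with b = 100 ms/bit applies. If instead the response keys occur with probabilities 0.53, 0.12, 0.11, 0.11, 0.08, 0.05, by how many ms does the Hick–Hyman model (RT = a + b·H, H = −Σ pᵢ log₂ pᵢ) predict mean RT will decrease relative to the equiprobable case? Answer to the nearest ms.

The RT saving is b·ΔH. Equiprobable H₀ = log₂(6) = 2.5850 bits; with the given probabilities H = 2.0607 bits.
b·(H₀ − H) = 100 × (2.5850 − 2.0607) = 52.43 ms.

52 ms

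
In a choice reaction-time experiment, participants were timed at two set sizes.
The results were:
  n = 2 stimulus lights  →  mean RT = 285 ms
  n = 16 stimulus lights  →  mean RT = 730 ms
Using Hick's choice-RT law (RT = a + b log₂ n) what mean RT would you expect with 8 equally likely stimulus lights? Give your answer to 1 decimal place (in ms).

With log₂ n on the abscissa the relation is linear; from the two conditions:
  b = (730 − 285) / (log₂ 16 − log₂ 2) = 445 / (4 − 1) = 148.333 ms/bit
  a = 285 − 148.333 × 1 = 136.667 ms
Then RT(8) = 136.667 + 148.333 × log₂ 8 = 136.667 + 148.333 × 3 ≈ 581.667 ms.

581.7 ms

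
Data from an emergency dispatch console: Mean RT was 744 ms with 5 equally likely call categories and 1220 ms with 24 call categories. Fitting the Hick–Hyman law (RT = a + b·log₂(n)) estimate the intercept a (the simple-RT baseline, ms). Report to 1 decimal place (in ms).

The slope on a log₂ axis is (1220 − 744) / (4.5850 − 2.3219) = 210.337 ms/bit.
a = RT₁ − b·log₂ n₁ = 744 − 210.337 × 2.3219 = 255.612 ms.

255.6 ms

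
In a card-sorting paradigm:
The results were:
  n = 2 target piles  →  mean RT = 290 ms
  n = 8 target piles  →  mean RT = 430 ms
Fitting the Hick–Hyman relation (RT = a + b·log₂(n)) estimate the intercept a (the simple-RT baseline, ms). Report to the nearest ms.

b = (RT₂ − RT₁)/(log₂ n₂ − log₂ n₁) = (430 − 290)/(3 − 1) = 70 ms/bit.
Intercept: a = 290 − 70·log₂(2) = 220.000 ms.

220 ms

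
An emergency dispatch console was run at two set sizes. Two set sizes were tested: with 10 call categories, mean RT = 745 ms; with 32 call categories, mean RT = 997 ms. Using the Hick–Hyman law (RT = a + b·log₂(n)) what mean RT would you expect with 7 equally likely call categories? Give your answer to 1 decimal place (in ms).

667.7 ms

Solve the two-equation system in a and b:
  b = (997 − 745) / (log₂ 32 − log₂ 10) = 252 / (5 − 3.3219) = 150.172 ms/bit
  a = 745 − 150.172 × 3.3219 = 246.138 ms
Then RT(7) = 246.138 + 150.172 × log₂ 7 = 246.138 + 150.172 × 2.8074 ≈ 667.725 ms.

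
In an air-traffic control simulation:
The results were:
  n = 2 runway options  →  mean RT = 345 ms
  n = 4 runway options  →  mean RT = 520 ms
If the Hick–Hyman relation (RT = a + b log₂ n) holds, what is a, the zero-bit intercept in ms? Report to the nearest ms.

170 ms

The slope on a log₂ axis is (520 − 345) / (2 − 1) = 175 ms/bit.
a = RT₁ − b·log₂ n₁ = 345 − 175 × 1 = 170.000 ms.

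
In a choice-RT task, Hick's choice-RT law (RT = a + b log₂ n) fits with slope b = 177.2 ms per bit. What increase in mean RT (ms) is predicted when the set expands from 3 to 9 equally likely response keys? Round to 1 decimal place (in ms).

280.9 ms

Only the slope matters, since a is common to both: ΔRT = b·log₂(n₂/n₁).
log₂(9) − log₂(3) = 3.1699 − 1.5850 = 1.5850.
ΔRT = 177.2 × 1.5850 = 280.855 ms.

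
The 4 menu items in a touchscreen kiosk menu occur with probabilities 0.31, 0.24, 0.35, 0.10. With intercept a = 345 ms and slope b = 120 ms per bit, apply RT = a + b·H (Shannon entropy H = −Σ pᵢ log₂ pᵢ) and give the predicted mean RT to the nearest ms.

571 ms

H = 0.31·log₂(1/0.31) + 0.24·log₂(1/0.24) + 0.35·log₂(1/0.35) + 0.10·log₂(1/0.10) = 1.8802 bits.
RT = 345 + 120 × 1.8802 = 570.63 ms.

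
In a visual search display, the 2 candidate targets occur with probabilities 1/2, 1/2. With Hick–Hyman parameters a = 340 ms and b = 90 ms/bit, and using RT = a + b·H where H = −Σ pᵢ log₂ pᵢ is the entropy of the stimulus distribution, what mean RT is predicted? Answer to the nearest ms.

430 ms

H = −Σ pᵢ log₂ pᵢ = 0.5·1 + 0.5·1 = 1.000 bits.
RT = 340 + 90 × 1.000 = 430.00 ms.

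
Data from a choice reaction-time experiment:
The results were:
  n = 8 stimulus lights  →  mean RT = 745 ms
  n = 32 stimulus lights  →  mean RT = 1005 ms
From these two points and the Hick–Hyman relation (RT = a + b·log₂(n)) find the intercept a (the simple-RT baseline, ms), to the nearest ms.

355 ms

Slope: b = (1005 − 745) / (log₂ 32 − log₂ 8) = 260/2.0000 = 130 ms/bit.
Intercept: a = 745 − 130·log₂(8) = 355.000 ms.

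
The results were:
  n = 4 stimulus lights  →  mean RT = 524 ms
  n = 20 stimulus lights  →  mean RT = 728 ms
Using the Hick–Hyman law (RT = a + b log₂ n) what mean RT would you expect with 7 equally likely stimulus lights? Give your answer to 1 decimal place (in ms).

Solve the two-equation system in a and b:
  b = (728 − 524) / (log₂ 20 − log₂ 4) = 204 / (4.3219 − 2) = 87.858 ms/bit
  a = 524 − 87.858 × 2 = 348.284 ms
Then RT(7) = 348.284 + 87.858 × log₂ 7 = 348.284 + 87.858 × 2.8074 ≈ 594.933 ms.

594.9 ms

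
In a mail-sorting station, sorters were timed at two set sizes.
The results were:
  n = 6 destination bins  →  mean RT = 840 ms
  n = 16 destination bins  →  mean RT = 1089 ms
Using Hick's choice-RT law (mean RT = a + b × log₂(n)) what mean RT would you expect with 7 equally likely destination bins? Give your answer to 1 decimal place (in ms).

879.1 ms

Solve the two-equation system in a and b:
  b = (1089 − 840) / (log₂ 16 − log₂ 6) = 249 / (4 − 2.5850) = 175.967 ms/bit
  a = 840 − 175.967 × 2.5850 = 385.132 ms
Then RT(7) = 385.132 + 175.967 × log₂ 7 = 385.132 + 175.967 × 2.8074 ≈ 879.134 ms.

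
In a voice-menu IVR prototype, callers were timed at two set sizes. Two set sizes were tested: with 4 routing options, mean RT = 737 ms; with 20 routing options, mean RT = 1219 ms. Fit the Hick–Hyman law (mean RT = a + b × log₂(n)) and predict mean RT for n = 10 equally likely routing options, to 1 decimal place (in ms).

Fit slope and intercept:
  b = (1219 − 737) / (log₂ 20 − log₂ 4) = 482 / (4.3219 − 2) = 207.586 ms/bit
  a = 737 − 207.586 × 2 = 321.828 ms
Then RT(10) = 321.828 + 207.586 × log₂ 10 = 321.828 + 207.586 × 3.3219 ≈ 1011.414 ms.

1011.4 ms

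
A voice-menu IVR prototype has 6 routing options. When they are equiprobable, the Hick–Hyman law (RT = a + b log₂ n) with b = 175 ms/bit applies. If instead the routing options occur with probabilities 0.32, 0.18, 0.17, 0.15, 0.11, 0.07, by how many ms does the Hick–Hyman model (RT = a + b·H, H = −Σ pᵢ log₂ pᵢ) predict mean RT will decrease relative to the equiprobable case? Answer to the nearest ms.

26 ms

Equiprobable entropy H₀ = log₂ 6 = 2.5850 bits.
Skewed entropy H = −Σ pᵢ log₂ pᵢ = 2.4353 bits.
ΔRT = b·(H₀ − H) = 175 × 0.1496 = 26.19 ms.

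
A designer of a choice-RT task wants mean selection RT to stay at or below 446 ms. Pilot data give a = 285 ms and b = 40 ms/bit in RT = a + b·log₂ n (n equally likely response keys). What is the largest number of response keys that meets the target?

40·log₂ n ≤ 446 − 285 = 161, giving log₂ n ≤ 4.0250 and n ≤ 16.280. The largest whole number is 16.

16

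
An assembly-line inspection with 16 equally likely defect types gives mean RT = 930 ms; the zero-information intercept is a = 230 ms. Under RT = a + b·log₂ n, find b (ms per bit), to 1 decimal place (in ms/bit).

log₂(16) = 4 bits.
b = (RT − a)/log₂ n = (930 − 230) / 4 = 175.000 ms/bit.

175.0 ms/bit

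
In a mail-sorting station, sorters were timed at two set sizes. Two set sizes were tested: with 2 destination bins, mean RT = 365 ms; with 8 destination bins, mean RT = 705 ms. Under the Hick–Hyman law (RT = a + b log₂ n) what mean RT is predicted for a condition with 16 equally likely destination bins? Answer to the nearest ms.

With log₂ n on the abscissa the relation is linear; from the two conditions:
  b = (705 − 365) / (log₂ 8 − log₂ 2) = 340 / (3 − 1) = 170 ms/bit
  a = 365 − 170 × 1 = 195 ms
Then RT(16) = 195 + 170 × log₂ 16 = 195 + 170 × 4 ≈ 875.000 ms.

875 ms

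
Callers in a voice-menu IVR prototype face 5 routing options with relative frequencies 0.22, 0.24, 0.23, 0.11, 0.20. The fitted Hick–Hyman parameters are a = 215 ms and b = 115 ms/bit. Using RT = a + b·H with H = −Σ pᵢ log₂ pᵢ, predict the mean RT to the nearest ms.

477 ms

Entropy contributions −pᵢ log₂ pᵢ: 0.4806, 0.4941, 0.4877, 0.3503, 0.4644; sum H = 2.2770 bits.
RT = a + bH = 215 + 115·2.2770 = 476.86 ms.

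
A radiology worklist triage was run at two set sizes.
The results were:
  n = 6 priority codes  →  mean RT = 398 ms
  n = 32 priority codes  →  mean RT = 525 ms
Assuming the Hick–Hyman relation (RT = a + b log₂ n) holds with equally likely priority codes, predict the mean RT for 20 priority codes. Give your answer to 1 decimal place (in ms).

Solve the two-equation system in a and b:
  b = (525 − 398) / (log₂ 32 − log₂ 6) = 127 / (5 − 2.5850) = 52.587 ms/bit
  a = 398 − 52.587 × 2.5850 = 262.064 ms
Then RT(20) = 262.064 + 52.587 × log₂ 20 = 262.064 + 52.587 × 4.3219 ≈ 489.342 ms.

489.3 ms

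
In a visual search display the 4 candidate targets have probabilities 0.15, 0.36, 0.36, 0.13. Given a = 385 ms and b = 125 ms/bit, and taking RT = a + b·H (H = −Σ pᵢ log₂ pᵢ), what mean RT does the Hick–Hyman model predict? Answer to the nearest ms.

Entropy contributions −pᵢ log₂ pᵢ: 0.4105, 0.5306, 0.5306, 0.3826; sum H = 1.8544 bits.
RT = a + bH = 385 + 125·1.8544 = 616.80 ms.

617 ms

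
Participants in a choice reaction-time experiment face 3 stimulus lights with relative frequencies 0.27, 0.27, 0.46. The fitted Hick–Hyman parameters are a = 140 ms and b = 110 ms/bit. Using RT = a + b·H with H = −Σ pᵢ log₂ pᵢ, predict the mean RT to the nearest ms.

309 ms

Entropy contributions −pᵢ log₂ pᵢ: 0.5100, 0.5100, 0.5153; sum H = 1.5354 bits.
RT = a + bH = 140 + 110·1.5354 = 308.89 ms.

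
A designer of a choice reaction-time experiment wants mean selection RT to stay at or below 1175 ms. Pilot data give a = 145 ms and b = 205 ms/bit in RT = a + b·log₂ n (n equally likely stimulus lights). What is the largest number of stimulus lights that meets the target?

32

205·log₂ n ≤ 1175 − 145 = 1030, giving log₂ n ≤ 5.0244 and n ≤ 32.546. The largest whole number is 32.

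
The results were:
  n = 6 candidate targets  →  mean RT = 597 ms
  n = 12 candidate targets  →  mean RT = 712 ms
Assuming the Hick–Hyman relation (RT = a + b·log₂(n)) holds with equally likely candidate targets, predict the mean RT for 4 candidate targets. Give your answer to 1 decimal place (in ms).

Fit slope and intercept:
  b = (712 − 597) / (log₂ 12 − log₂ 6) = 115 / (3.5850 − 2.5850) = 115.000 ms/bit
  a = 597 − 115.000 × 2.5850 = 299.729 ms
Then RT(4) = 299.729 + 115.000 × log₂ 4 = 299.729 + 115.000 × 2 ≈ 529.729 ms.

529.7 ms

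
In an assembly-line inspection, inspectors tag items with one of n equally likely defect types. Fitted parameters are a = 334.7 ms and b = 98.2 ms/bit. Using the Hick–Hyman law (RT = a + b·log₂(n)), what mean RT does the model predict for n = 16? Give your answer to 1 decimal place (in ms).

727.5 ms

log₂(16) = 4 bits, so RT = 334.7 + 98.2 × 4 ≈ 727.500 ms.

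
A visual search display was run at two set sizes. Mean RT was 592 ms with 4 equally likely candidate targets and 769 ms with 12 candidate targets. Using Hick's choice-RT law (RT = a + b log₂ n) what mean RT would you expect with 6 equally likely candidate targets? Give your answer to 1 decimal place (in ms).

657.3 ms

RT is linear in log₂ n, so two points fix the line:
  b = (769 − 592) / (log₂ 12 − log₂ 4) = 177 / (3.5850 − 2) = 111.675 ms/bit
  a = 592 − 111.675 × 2 = 368.651 ms
Then RT(6) = 368.651 + 111.675 × log₂ 6 = 368.651 + 111.675 × 2.5850 ≈ 657.325 ms.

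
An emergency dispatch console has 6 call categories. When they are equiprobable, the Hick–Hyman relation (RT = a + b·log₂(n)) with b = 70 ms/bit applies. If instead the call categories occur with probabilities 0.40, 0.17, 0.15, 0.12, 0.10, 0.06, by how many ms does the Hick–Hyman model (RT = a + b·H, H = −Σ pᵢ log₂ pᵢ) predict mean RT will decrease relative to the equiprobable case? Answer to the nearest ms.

Equiprobable entropy H₀ = log₂ 6 = 2.5850 bits.
Skewed entropy H = −Σ pᵢ log₂ pᵢ = 2.3167 bits.
ΔRT = b·(H₀ − H) = 70 × 0.2683 = 18.78 ms.

19 ms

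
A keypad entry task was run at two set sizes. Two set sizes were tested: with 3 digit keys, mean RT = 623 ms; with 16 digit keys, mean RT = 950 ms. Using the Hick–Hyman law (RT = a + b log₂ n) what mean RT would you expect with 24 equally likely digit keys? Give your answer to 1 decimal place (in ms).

With log₂ n on the abscissa the relation is linear; from the two conditions:
  b = (950 − 623) / (log₂ 16 − log₂ 3) = 327 / (4 − 1.5850) = 135.402 ms/bit
  a = 623 − 135.402 × 1.5850 = 408.394 ms
Then RT(24) = 408.394 + 135.402 × log₂ 24 = 408.394 + 135.402 × 4.5850 ≈ 1029.205 ms.

1029.2 ms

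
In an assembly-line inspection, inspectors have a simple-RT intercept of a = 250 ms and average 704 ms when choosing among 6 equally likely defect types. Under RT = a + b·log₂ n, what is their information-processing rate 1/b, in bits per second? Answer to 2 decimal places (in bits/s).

5.69 bits/s

Choice component = 704 − 250 = 454 ms over log₂(6) = 2.5850 bits.
b = 454 / 2.5850 = 175.631 ms/bit, so 1/b = 5.694 bits/s.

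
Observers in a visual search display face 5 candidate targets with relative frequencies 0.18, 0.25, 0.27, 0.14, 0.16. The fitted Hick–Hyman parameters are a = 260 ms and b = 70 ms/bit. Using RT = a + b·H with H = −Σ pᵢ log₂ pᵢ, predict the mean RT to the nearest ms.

Entropy contributions −pᵢ log₂ pᵢ: 0.4453, 0.5000, 0.5100, 0.3971, 0.4230; sum H = 2.2755 bits.
RT = a + bH = 260 + 70·2.2755 = 419.28 ms.

419 ms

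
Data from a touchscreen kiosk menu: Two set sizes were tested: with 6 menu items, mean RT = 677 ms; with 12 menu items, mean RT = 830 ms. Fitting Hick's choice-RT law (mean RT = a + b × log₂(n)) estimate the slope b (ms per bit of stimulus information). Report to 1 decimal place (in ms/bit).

153.0 ms/bit

b = (RT₂ − RT₁)/(log₂ n₂ − log₂ n₁) = (830 − 677)/(3.5850 − 2.5850) = 153.000 ms/bit.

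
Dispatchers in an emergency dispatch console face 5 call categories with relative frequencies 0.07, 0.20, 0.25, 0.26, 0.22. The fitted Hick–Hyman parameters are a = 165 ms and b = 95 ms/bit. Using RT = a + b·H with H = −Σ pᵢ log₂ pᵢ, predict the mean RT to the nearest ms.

H = 0.07·log₂(1/0.07) + 0.20·log₂(1/0.20) + 0.25·log₂(1/0.25) + 0.26·log₂(1/0.26) + 0.22·log₂(1/0.22) = 2.2188 bits.
RT = 165 + 95 × 2.2188 = 375.79 ms.

376 ms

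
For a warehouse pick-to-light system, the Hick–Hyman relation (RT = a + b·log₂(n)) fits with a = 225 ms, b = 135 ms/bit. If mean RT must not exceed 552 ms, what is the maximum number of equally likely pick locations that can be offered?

5

135·log₂ n ≤ 552 − 225 = 327, giving log₂ n ≤ 2.4222 and n ≤ 5.360. The largest whole number is 5.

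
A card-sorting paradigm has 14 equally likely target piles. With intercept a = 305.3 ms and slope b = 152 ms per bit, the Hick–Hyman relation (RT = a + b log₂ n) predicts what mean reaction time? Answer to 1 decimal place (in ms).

log₂(14) = 3.8074 bits, so RT = 305.3 + 152 × 3.8074 ≈ 884.018 ms.

884.0 ms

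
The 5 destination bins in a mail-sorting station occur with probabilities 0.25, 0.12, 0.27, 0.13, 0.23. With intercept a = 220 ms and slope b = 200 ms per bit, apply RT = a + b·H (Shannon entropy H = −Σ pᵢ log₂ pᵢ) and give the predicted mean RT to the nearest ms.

Entropy contributions −pᵢ log₂ pᵢ: 0.5000, 0.3671, 0.5100, 0.3826, 0.4877; sum H = 2.2474 bits.
RT = a + bH = 220 + 200·2.2474 = 669.48 ms.

669 ms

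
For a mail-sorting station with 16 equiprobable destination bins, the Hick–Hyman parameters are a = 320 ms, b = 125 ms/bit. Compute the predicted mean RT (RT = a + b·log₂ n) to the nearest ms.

820 ms

log₂(16) = 4 bits, so RT = 320 + 125 × 4 ≈ 820.000 ms.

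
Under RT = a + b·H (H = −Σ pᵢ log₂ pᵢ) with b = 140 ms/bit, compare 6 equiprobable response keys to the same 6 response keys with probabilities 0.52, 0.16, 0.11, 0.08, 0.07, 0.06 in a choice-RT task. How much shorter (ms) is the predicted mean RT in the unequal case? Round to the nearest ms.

Equiprobable entropy H₀ = log₂ 6 = 2.5850 bits.
Skewed entropy H = −Σ pᵢ log₂ pᵢ = 2.0675 bits.
ΔRT = b·(H₀ − H) = 140 × 0.5175 = 72.45 ms.

72 ms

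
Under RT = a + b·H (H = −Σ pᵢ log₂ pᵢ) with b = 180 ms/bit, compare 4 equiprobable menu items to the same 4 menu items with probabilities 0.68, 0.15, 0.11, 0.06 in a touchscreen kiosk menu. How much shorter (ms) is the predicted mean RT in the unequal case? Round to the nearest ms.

Equiprobable entropy H₀ = log₂ 4 = 2.0000 bits.
Skewed entropy H = −Σ pᵢ log₂ pᵢ = 1.3827 bits.
ΔRT = b·(H₀ − H) = 180 × 0.6173 = 111.11 ms.

111 ms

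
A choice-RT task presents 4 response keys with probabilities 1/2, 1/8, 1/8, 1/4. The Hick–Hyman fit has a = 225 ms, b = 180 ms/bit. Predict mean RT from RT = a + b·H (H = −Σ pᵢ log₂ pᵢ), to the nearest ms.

540 ms

Each term −pᵢ log₂ pᵢ: 0.5·1 + 0.125·3 + 0.125·3 + 0.25·2; summed, H = 1.750 bits.
Mean RT = a + bH = 225 + 180·1.750 = 540.00 ms.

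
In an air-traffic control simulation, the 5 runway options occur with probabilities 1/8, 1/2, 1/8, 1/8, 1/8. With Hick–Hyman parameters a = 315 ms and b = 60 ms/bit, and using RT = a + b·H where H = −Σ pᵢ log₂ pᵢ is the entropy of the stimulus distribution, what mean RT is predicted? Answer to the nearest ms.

435 ms

Each term −pᵢ log₂ pᵢ: 0.125·3 + 0.5·1 + 0.125·3 + 0.125·3 + 0.125·3; summed, H = 2.000 bits.
Mean RT = a + bH = 315 + 60·2.000 = 435.00 ms.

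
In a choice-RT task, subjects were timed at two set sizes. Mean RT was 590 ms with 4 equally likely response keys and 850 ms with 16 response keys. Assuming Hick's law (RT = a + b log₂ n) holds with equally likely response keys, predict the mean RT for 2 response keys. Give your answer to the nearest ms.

RT is linear in log₂ n, so two points fix the line:
  b = (850 − 590) / (log₂ 16 − log₂ 4) = 260 / (4 − 2) = 130 ms/bit
  a = 590 − 130 × 2 = 330 ms
Then RT(2) = 330 + 130 × log₂ 2 = 330 + 130 × 1 ≈ 460.000 ms.

460 ms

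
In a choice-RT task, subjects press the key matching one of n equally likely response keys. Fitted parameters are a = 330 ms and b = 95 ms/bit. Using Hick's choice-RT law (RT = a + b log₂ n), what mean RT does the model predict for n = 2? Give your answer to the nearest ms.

425 ms

log₂(2) = 1 bits, so RT = 330 + 95 × 1 ≈ 425.000 ms.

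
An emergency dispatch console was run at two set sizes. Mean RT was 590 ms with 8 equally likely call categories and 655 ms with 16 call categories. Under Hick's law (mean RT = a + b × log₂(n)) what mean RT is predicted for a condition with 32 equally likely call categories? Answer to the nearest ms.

720 ms

Solve the two-equation system in a and b:
  b = (655 − 590) / (log₂ 16 − log₂ 8) = 65 / (4 − 3) = 65 ms/bit
  a = 590 − 65 × 3 = 395 ms
Then RT(32) = 395 + 65 × log₂ 32 = 395 + 65 × 5 ≈ 720.000 ms.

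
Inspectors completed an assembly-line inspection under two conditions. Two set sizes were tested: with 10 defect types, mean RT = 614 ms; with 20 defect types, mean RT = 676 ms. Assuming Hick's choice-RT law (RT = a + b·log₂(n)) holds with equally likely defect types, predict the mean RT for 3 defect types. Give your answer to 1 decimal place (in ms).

RT is linear in log₂ n, so two points fix the line:
  b = (676 − 614) / (log₂ 20 − log₂ 10) = 62 / (4.3219 − 3.3219) = 62.000 ms/bit
  a = 614 − 62.000 × 3.3219 = 408.040 ms
Then RT(3) = 408.040 + 62.000 × log₂ 3 = 408.040 + 62.000 × 1.5850 ≈ 506.308 ms.

506.3 ms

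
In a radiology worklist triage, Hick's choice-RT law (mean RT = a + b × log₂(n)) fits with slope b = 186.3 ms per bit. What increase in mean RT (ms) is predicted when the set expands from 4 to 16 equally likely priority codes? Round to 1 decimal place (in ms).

372.6 ms

ΔRT = (a + b log₂ n₂) − (a + b log₂ n₁) = b·(log₂ n₂ − log₂ n₁).
log₂(16) − log₂(4) = log₂(16/4) = log₂(4) = 2.
ΔRT = 186.3 × 2.0000 = 372.600 ms.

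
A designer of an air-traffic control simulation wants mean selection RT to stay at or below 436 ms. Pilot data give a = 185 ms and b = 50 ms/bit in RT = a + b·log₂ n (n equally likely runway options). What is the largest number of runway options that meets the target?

50·log₂ n ≤ 436 − 185 = 251, giving log₂ n ≤ 5.0200 and n ≤ 32.447. The largest whole number is 32.

32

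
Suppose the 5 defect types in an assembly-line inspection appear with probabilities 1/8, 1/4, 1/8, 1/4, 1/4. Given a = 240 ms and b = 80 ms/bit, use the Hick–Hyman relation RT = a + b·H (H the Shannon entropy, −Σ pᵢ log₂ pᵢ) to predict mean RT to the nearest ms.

Each term −pᵢ log₂ pᵢ: 0.125·3 + 0.25·2 + 0.125·3 + 0.25·2 + 0.25·2; summed, H = 2.250 bits.
Mean RT = a + bH = 240 + 80·2.250 = 420.00 ms.

420 ms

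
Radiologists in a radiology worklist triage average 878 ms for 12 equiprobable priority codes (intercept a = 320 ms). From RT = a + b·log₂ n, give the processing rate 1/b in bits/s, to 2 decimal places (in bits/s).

b = (878 − 320)/log₂ 12 = 558/3.5850 = 155.650 ms per bit = 0.15565 s/bit; the reciprocal is 6.425 bits/s.

6.42 bits/s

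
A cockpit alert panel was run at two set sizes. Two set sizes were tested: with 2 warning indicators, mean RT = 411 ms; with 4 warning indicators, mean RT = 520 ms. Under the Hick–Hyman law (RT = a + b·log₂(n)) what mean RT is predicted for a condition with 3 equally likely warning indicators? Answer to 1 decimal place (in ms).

474.8 ms

Fit slope and intercept:
  b = (520 − 411) / (log₂ 4 − log₂ 2) = 109 / (2 − 1) = 109.000 ms/bit
  a = 411 − 109.000 × 1 = 302.000 ms
Then RT(3) = 302.000 + 109.000 × log₂ 3 = 302.000 + 109.000 × 1.5850 ≈ 474.761 ms.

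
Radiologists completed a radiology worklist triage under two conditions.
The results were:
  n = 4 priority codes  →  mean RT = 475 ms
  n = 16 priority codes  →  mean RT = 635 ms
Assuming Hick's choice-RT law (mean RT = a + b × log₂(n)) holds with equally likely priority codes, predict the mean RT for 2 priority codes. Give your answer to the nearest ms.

395 ms

With log₂ n on the abscissa the relation is linear; from the two conditions:
  b = (635 − 475) / (log₂ 16 − log₂ 4) = 160 / (4 − 2) = 80 ms/bit
  a = 475 − 80 × 2 = 315 ms
Then RT(2) = 315 + 80 × log₂ 2 = 315 + 80 × 1 ≈ 395.000 ms.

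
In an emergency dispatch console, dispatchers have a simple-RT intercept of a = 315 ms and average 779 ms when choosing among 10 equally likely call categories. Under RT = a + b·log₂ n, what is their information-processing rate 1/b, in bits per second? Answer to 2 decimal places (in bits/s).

b = (779 − 315)/log₂ 10 = 464/3.3219 = 139.678 ms per bit = 0.13968 s/bit; the reciprocal is 7.159 bits/s.

7.16 bits/s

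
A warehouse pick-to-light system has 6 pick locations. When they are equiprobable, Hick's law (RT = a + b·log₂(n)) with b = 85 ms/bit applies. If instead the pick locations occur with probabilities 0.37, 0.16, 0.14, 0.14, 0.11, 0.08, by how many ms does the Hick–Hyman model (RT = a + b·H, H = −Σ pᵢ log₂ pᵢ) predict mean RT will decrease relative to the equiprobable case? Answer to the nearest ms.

17 ms

Equiprobable entropy H₀ = log₂ 6 = 2.5850 bits.
Skewed entropy H = −Σ pᵢ log₂ pᵢ = 2.3898 bits.
ΔRT = b·(H₀ − H) = 85 × 0.1952 = 16.59 ms.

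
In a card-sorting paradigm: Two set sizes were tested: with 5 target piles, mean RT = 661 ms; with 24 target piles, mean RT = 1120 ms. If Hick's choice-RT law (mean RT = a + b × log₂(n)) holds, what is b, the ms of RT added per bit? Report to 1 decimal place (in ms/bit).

202.8 ms/bit

The slope on a log₂ axis is (1120 − 661) / (4.5850 − 2.3219) = 202.825 ms/bit.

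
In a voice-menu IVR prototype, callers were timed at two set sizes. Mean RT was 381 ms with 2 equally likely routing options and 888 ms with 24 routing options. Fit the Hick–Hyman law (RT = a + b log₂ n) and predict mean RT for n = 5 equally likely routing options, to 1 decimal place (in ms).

568.0 ms

Solve the two-equation system in a and b:
  b = (888 − 381) / (log₂ 24 − log₂ 2) = 507 / (4.5850 − 1) = 141.424 ms/bit
  a = 381 − 141.424 × 1 = 239.576 ms
Then RT(5) = 239.576 + 141.424 × log₂ 5 = 239.576 + 141.424 × 2.3219 ≈ 567.952 ms.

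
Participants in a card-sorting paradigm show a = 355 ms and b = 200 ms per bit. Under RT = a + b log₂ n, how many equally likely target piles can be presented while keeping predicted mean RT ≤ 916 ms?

Set 355 + 200·log₂ n ≤ 916 → log₂ n ≤ (916 − 355)/200 = 2.8050.
So n ≤ 2^2.8050 = 6.989; the largest integer n is 6.

6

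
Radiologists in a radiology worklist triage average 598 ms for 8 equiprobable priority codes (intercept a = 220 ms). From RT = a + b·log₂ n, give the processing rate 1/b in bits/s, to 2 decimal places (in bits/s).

Choice component = 598 − 220 = 378 ms over log₂(8) = 3 bits.
b = 378 / 3 = 126.000 ms/bit, so 1/b = 7.937 bits/s.

7.94 bits/s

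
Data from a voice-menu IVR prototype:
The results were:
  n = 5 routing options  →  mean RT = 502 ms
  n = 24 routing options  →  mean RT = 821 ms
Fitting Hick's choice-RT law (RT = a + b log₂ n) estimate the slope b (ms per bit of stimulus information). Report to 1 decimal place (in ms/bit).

141.0 ms/bit

b = (RT₂ − RT₁)/(log₂ n₂ − log₂ n₁) = (821 − 502)/(4.5850 − 2.3219) = 140.961 ms/bit.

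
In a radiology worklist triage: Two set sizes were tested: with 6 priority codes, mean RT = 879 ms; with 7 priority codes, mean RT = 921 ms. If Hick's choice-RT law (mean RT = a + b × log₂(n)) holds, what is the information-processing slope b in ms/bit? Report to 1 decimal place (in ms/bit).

188.9 ms/bit

Slope: b = (921 − 879) / (log₂ 7 − log₂ 6) = 42/0.2224 = 188.855 ms/bit.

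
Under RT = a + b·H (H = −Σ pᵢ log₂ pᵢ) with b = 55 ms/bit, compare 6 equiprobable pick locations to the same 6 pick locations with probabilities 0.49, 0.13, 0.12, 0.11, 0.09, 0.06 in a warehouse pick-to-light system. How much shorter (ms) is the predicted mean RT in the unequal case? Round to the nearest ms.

23 ms

Equiprobable entropy H₀ = log₂ 6 = 2.5850 bits.
Skewed entropy H = −Σ pᵢ log₂ pᵢ = 2.1605 bits.
ΔRT = b·(H₀ − H) = 55 × 0.4245 = 23.35 ms.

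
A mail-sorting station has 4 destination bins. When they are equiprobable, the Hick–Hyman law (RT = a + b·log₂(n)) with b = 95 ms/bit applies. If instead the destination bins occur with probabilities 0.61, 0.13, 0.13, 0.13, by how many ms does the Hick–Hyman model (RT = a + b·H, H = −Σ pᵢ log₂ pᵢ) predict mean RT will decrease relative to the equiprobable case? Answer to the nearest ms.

40 ms

The RT saving is b·ΔH. Equiprobable H₀ = log₂(4) = 2.0000 bits; with the given probabilities H = 1.5829 bits.
b·(H₀ − H) = 95 × (2.0000 − 1.5829) = 39.62 ms.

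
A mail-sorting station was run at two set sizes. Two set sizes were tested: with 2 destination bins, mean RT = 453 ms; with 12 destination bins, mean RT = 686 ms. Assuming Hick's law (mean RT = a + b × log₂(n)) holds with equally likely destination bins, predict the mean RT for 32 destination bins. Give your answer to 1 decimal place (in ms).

Solve the two-equation system in a and b:
  b = (686 − 453) / (log₂ 12 − log₂ 2) = 233 / (3.5850 − 1) = 90.137 ms/bit
  a = 453 − 90.137 × 1 = 362.863 ms
Then RT(32) = 362.863 + 90.137 × log₂ 32 = 362.863 + 90.137 × 5 ≈ 813.547 ms.

813.5 ms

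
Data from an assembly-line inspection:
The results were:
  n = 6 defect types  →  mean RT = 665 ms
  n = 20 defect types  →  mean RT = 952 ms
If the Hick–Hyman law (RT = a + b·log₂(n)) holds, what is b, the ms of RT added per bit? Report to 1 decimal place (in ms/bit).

165.2 ms/bit

The slope on a log₂ axis is (952 − 665) / (4.3219 − 2.5850) = 165.231 ms/bit.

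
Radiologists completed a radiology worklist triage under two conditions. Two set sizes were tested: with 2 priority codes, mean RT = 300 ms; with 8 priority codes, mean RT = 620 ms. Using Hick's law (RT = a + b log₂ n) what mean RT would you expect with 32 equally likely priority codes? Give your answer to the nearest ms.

940 ms

RT is linear in log₂ n, so two points fix the line:
  b = (620 − 300) / (log₂ 8 − log₂ 2) = 320 / (3 − 1) = 160 ms/bit
  a = 300 − 160 × 1 = 140 ms
Then RT(32) = 140 + 160 × log₂ 32 = 140 + 160 × 5 ≈ 940.000 ms.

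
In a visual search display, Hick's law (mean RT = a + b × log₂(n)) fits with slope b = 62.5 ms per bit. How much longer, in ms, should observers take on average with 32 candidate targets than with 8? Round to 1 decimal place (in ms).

Only the slope matters, since a is common to both: ΔRT = b·log₂(n₂/n₁).
log₂(32) − log₂(8) = log₂(32/8) = log₂(4) = 2.
ΔRT = 62.5 × 2.0000 = 125.000 ms.

125.0 ms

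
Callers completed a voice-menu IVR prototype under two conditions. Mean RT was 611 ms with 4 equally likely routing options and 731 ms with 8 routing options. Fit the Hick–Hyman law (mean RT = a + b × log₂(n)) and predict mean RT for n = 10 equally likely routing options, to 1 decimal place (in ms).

769.6 ms

Fit slope and intercept:
  b = (731 − 611) / (log₂ 8 − log₂ 4) = 120 / (3 − 2) = 120.000 ms/bit
  a = 611 − 120.000 × 2 = 371.000 ms
Then RT(10) = 371.000 + 120.000 × log₂ 10 = 371.000 + 120.000 × 3.3219 ≈ 769.631 ms.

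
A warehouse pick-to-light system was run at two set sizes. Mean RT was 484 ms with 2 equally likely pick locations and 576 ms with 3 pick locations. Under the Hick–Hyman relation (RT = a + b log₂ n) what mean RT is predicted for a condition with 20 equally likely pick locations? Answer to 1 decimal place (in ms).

Fit slope and intercept:
  b = (576 − 484) / (log₂ 3 − log₂ 2) = 92 / (1.5850 − 1) = 157.275 ms/bit
  a = 484 − 157.275 × 1 = 326.725 ms
Then RT(20) = 326.725 + 157.275 × log₂ 20 = 326.725 + 157.275 × 4.3219 ≈ 1006.456 ms.

1006.5 ms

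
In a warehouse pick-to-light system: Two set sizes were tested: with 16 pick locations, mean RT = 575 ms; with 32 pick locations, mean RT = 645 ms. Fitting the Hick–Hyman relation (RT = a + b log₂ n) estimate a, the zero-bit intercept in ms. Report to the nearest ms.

b = (RT₂ − RT₁)/(log₂ n₂ − log₂ n₁) = (645 − 575)/(5 − 4) = 70 ms/bit.
Intercept: a = 575 − 70·log₂(16) = 295.000 ms.

295 ms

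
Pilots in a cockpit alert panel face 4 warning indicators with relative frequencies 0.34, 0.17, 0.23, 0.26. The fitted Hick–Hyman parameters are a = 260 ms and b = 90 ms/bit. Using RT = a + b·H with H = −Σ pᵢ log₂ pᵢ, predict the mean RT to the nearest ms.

436 ms

H = 0.34·log₂(1/0.34) + 0.17·log₂(1/0.17) + 0.23·log₂(1/0.23) + 0.26·log₂(1/0.26) = 1.9567 bits.
RT = 260 + 90 × 1.9567 = 436.10 ms.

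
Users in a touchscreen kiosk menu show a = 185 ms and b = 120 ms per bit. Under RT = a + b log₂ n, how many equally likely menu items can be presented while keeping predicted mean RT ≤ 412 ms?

Information budget: (412 − 185)/120 = 1.8917 bits, so n ≤ 2^1.8917 = 3.711 → at most 3.

3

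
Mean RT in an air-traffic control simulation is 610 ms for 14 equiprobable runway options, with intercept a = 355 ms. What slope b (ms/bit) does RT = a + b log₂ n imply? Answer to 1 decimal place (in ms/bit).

14 alternatives carry log₂ 14 = 3.8074 bits; the choice cost is 610 − 355 = 255 ms, so b = 255/3.8074 = 66.976 ms/bit.

67.0 ms/bit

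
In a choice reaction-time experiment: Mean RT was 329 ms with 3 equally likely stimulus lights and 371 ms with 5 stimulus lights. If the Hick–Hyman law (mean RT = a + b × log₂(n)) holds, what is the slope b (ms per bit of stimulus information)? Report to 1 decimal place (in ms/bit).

The slope on a log₂ axis is (371 − 329) / (2.3219 − 1.5850) = 56.990 ms/bit.

57.0 ms/bit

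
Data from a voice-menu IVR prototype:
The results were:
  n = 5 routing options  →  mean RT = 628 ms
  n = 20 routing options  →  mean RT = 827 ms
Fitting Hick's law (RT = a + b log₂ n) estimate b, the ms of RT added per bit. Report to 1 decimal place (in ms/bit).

99.5 ms/bit

Slope: b = (827 − 628) / (log₂ 20 − log₂ 5) = 199/2.0000 = 99.500 ms/bit.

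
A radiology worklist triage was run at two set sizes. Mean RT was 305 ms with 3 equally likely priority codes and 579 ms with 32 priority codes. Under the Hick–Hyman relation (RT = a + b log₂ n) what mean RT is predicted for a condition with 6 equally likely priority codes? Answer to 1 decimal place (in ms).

RT is linear in log₂ n, so two points fix the line:
  b = (579 − 305) / (log₂ 32 − log₂ 3) = 274 / (5 − 1.5850) = 80.233 ms/bit
  a = 305 − 80.233 × 1.5850 = 177.833 ms
Then RT(6) = 177.833 + 80.233 × log₂ 6 = 177.833 + 80.233 × 2.5850 ≈ 385.233 ms.

385.2 ms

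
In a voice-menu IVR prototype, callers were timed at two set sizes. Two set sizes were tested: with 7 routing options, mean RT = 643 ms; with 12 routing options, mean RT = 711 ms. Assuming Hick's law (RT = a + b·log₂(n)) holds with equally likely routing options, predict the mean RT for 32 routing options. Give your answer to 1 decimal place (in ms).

Solve the two-equation system in a and b:
  b = (711 − 643) / (log₂ 12 − log₂ 7) = 68 / (3.5850 − 2.8074) = 87.448 ms/bit
  a = 643 − 87.448 × 2.8074 = 397.503 ms
Then RT(32) = 397.503 + 87.448 × log₂ 32 = 397.503 + 87.448 × 5 ≈ 834.742 ms.

834.7 ms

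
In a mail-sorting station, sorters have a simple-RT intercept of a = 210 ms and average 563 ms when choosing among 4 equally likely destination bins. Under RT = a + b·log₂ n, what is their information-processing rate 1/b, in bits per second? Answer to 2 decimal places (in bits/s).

5.67 bits/s

b = (563 − 210)/log₂ 4 = 353/2 = 176.500 ms per bit = 0.17650 s/bit; the reciprocal is 5.666 bits/s.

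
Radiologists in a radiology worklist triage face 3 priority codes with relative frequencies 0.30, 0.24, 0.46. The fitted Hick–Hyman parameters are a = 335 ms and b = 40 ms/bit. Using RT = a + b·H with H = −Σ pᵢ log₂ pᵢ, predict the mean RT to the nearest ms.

396 ms

Entropy contributions −pᵢ log₂ pᵢ: 0.5211, 0.4941, 0.5153; sum H = 1.5306 bits.
RT = a + bH = 335 + 40·1.5306 = 396.22 ms.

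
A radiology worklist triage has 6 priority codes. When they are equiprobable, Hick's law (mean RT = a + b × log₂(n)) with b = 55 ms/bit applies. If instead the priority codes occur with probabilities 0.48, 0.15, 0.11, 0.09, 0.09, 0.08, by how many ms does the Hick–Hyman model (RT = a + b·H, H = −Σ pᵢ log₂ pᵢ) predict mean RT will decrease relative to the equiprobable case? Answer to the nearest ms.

22 ms

The RT saving is b·ΔH. Equiprobable H₀ = log₂(6) = 2.5850 bits; with the given probabilities H = 2.1859 bits.
b·(H₀ − H) = 55 × (2.5850 − 2.1859) = 21.95 ms.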